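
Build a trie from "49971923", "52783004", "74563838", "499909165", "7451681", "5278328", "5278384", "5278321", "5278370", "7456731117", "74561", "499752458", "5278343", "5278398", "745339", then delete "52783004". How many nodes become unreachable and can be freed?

After clearing the end-marker at "52783004", prune upward until reaching a node still needed by another word.
The suffix "004" (3 nodes) is used only by "52783004"; the node for "52783" still has the child "2", so pruning stops there.
Nodes removed: 3

3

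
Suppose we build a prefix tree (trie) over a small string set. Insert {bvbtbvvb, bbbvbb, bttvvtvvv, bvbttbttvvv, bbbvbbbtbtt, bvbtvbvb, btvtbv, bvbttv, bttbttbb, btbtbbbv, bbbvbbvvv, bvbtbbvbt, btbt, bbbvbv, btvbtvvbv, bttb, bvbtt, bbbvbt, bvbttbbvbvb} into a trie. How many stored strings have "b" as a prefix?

19

Traverse to the node for "b", then collect every word in that subtree.
Matches: "bbbvbb", "bbbvbbbtbtt", "bbbvbbvvv", "bbbvbt", "bbbvbv", "btbt", "btbtbbbv", "bttb", "bttbttbb", "bttvvtvvv", "btvbtvvbv", "btvtbv", "bvbtbbvbt", "bvbtbvvb", "bvbtt", "bvbttbbvbvb", "bvbttbttvvv", "bvbttv", "bvbtvbvb"
Count: 19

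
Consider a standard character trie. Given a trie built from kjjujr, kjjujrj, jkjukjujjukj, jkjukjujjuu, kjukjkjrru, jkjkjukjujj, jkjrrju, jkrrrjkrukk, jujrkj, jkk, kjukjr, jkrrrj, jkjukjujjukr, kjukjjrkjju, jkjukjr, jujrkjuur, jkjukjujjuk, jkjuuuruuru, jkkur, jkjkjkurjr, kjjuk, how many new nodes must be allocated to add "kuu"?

The longest prefix of "kuu" already in the trie is "k" (length 1).
So 3 − 1 = 2 new nodes.

2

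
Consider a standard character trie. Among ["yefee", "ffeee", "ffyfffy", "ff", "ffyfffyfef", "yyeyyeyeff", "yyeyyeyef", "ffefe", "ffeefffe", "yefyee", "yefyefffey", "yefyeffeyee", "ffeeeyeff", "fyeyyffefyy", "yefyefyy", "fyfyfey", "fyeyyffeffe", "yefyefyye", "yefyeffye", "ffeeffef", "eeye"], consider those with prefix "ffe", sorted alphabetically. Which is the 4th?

ffeefffe

Filter for "ffe…" and sort: "ffeee", "ffeeeyeff", "ffeeffef", "ffeefffe", "ffefe"
Position 4: ffeefffe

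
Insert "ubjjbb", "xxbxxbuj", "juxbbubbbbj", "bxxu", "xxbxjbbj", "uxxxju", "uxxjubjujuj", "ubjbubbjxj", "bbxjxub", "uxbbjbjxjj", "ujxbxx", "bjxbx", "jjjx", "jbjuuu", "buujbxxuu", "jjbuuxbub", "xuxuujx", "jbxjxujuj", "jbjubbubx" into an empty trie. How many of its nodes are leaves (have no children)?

A leaf is a node with no children — equivalently, the end of a word that is not a proper prefix of any other stored word.
Those words: "bbxjxub", "bjxbx", "buujbxxuu", "bxxu", "jbjubbubx", "jbjuuu", "jbxjxujuj", "jjbuuxbub", "jjjx", "juxbbubbbbj", "ubjbubbjxj", "ubjjbb", "ujxbxx", "uxbbjbjxjj", "uxxjubjujuj", "uxxxju", "xuxuujx", "xxbxjbbj", "xxbxxbuj"
Leaf count: 19

19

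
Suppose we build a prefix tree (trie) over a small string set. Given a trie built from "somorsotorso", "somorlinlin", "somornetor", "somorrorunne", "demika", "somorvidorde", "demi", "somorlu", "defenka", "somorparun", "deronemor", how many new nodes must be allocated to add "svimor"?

The longest prefix of "svimor" already in the trie is "s" (length 1).
Each of the 5 remaining characters creates one node.

5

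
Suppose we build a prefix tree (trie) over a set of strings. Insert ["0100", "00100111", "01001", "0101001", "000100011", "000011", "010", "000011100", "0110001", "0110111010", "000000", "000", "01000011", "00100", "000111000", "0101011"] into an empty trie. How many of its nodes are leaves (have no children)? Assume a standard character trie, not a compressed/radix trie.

11

Leaves are exactly the stored words that no other stored word extends.
Those words: "000000", "000011100", "000100011", "000111000", "00100111", "01000011", "01001", "0101001", "0101011", "0110001", "0110111010"
Leaf count: 11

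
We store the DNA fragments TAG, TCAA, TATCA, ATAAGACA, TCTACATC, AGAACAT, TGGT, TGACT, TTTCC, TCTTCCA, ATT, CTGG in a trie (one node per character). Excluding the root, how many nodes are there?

Trace insertions, counting only characters that open a new branch:
  "TAG" → 3 new (T, A, G)
  "TCAA" → prefix "T" already present; 3 new (C, A, A)
  "TATCA" → prefix "TA" already present; 3 new (T, C, A)
  "ATAAGACA" → 8 new (A, T, A, A, G, A, C, A)
  "TCTACATC" → prefix "TC" already present; 6 new (T, A, C, A, T, C)
  "AGAACAT" → prefix "A" already present; 6 new (G, A, A, C, A, T)
  "TGGT" → prefix "T" already present; 3 new (G, G, T)
  "TGACT" → prefix "TG" already present; 3 new (A, C, T)
  "TTTCC" → prefix "T" already present; 4 new (T, T, C, C)
  "TCTTCCA" → prefix "TCT" already present; 4 new (T, C, C, A)
  "ATT" → prefix "AT" already present; 1 new (T)
  "CTGG" → 4 new (C, T, G, G)
Total nodes = 3 + 3 + 3 + 8 + 6 + 6 + 3 + 3 + 4 + 4 + 1 + 4 = 48

48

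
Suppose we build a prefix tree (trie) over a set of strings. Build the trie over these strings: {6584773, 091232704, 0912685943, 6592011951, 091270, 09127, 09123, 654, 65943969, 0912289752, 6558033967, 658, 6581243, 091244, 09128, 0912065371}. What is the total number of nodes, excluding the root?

Trace insertions, counting only characters that open a new branch:
  "6584773" → 7 new (6, 5, 8, 4, 7, 7, 3)
  "091232704" → 9 new (0, 9, 1, 2, 3, 2, 7, 0, 4)
  "0912685943" → prefix "0912" already present; 6 new (6, 8, 5, 9, 4, 3)
  "6592011951" → prefix "65" already present; 8 new (9, 2, 0, 1, 1, 9, 5, 1)
  "091270" → prefix "0912" already present; 2 new (7, 0)
  "09127" → prefix "09127" already present; 0 new (none)
  "09123" → prefix "09123" already present; 0 new (none)
  "654" → prefix "65" already present; 1 new (4)
  "65943969" → prefix "659" already present; 5 new (4, 3, 9, 6, 9)
  "0912289752" → prefix "0912" already present; 6 new (2, 8, 9, 7, 5, 2)
  "6558033967" → prefix "65" already present; 8 new (5, 8, 0, 3, 3, 9, 6, 7)
  "658" → prefix "658" already present; 0 new (none)
  "6581243" → prefix "658" already present; 4 new (1, 2, 4, 3)
  "091244" → prefix "0912" already present; 2 new (4, 4)
  "09128" → prefix "0912" already present; 1 new (8)
  "0912065371" → prefix "0912" already present; 6 new (0, 6, 5, 3, 7, 1)
Total nodes = 7 + 9 + 6 + 8 + 2 + 0 + 0 + 1 + 5 + 6 + 8 + 0 + 4 + 2 + 1 + 6 = 65

65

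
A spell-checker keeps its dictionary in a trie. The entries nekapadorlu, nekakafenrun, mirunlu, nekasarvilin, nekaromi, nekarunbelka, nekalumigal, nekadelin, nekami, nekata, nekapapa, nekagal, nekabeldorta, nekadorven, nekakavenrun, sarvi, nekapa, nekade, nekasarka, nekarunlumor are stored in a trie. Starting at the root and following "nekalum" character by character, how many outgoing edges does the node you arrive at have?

Follow the path "nekalum" to its node, then look at its outgoing edges.
Characters that immediately follow "nekalum" among the stored strings: {i}.
That node has 1 child edge.

1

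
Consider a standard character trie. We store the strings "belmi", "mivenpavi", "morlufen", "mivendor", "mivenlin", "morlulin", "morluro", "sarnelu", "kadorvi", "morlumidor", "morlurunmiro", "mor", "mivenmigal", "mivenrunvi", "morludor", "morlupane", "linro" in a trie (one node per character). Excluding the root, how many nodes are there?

Insert word by word; a character creates a node only if that edge doesn't already exist:
  "belmi" → 5 new (b, e, l, m, i)
  "mivenpavi" → 9 new (m, i, v, e, n, p, a, v, i)
  "morlufen" → prefix "m" already present; 7 new (o, r, l, u, f, e, n)
  "mivendor" → prefix "miven" already present; 3 new (d, o, r)
  "mivenlin" → prefix "miven" already present; 3 new (l, i, n)
  "morlulin" → prefix "morlu" already present; 3 new (l, i, n)
  "morluro" → prefix "morlu" already present; 2 new (r, o)
  "sarnelu" → 7 new (s, a, r, n, e, l, u)
  "kadorvi" → 7 new (k, a, d, o, r, v, i)
  "morlumidor" → prefix "morlu" already present; 5 new (m, i, d, o, r)
  "morlurunmiro" → prefix "morlur" already present; 6 new (u, n, m, i, r, o)
  "mor" → prefix "mor" already present; 0 new (none)
  "mivenmigal" → prefix "miven" already present; 5 new (m, i, g, a, l)
  "mivenrunvi" → prefix "miven" already present; 5 new (r, u, n, v, i)
  "morludor" → prefix "morlu" already present; 3 new (d, o, r)
  "morlupane" → prefix "morlu" already present; 4 new (p, a, n, e)
  "linro" → 5 new (l, i, n, r, o)
Total nodes = 5 + 9 + 7 + 3 + 3 + 3 + 2 + 7 + 7 + 5 + 6 + 0 + 5 + 5 + 3 + 4 + 5 = 79

79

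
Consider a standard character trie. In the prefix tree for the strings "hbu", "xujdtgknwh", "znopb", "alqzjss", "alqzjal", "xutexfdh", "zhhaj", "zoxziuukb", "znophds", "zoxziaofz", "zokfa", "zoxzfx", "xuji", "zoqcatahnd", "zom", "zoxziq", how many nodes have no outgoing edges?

A leaf is a node with no children — equivalently, the end of a word that is not a proper prefix of any other stored word.
Those words: "alqzjal", "alqzjss", "hbu", "xujdtgknwh", "xuji", "xutexfdh", "zhhaj", "znopb", "znophds", "zokfa", "zom", "zoqcatahnd", "zoxzfx", "zoxziaofz", "zoxziq", "zoxziuukb"
Leaf count: 16

16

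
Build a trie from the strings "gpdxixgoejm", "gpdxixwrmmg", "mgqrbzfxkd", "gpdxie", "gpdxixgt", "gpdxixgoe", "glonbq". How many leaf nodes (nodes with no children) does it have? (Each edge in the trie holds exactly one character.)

Leaves are exactly the stored words that no other stored word extends.
Those words: "glonbq", "gpdxie", "gpdxixgoejm", "gpdxixgt", "gpdxixwrmmg", "mgqrbzfxkd"
Leaf count: 6

6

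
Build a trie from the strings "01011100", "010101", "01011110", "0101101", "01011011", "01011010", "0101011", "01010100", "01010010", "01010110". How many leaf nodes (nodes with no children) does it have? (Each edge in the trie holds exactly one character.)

A leaf is a node with no children — equivalently, the end of a word that is not a proper prefix of any other stored word.
Those words: "01010010", "01010100", "01010110", "01011010", "01011011", "01011100", "01011110"
Leaf count: 7

7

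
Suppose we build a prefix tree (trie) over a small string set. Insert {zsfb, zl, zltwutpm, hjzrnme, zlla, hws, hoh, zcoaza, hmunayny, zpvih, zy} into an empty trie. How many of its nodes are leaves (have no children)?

10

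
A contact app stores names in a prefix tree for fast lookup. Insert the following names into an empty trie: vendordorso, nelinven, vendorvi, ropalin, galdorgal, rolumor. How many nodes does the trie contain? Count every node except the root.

42

For each word, the new-node count is its length minus the longest prefix already in the trie:
  "vendordorso" → 11 new (v, e, n, d, o, r, d, o, r, s, o)
  "nelinven" → 8 new (n, e, l, i, n, v, e, n)
  "vendorvi" → prefix "vendor" already present; 2 new (v, i)
  "ropalin" → 7 new (r, o, p, a, l, i, n)
  "galdorgal" → 9 new (g, a, l, d, o, r, g, a, l)
  "rolumor" → prefix "ro" already present; 5 new (l, u, m, o, r)
Total nodes = 11 + 8 + 2 + 7 + 9 + 5 = 42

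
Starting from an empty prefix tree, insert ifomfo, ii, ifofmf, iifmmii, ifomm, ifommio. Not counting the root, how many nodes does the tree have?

18

For each word, the new-node count is its length minus the longest prefix already in the trie:
  "ifomfo" → 6 new (i, f, o, m, f, o)
  "ii" → prefix "i" already present; 1 new (i)
  "ifofmf" → prefix "ifo" already present; 3 new (f, m, f)
  "iifmmii" → prefix "ii" already present; 5 new (f, m, m, i, i)
  "ifomm" → prefix "ifom" already present; 1 new (m)
  "ifommio" → prefix "ifomm" already present; 2 new (i, o)
Total nodes = 6 + 1 + 3 + 5 + 1 + 2 = 18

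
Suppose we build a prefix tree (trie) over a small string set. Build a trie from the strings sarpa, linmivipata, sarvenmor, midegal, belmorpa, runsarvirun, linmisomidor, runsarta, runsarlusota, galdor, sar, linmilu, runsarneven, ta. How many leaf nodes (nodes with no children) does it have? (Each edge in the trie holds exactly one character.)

13

Leaves are exactly the stored words that no other stored word extends.
Those words: "belmorpa", "galdor", "linmilu", "linmisomidor", "linmivipata", "midegal", "runsarlusota", "runsarneven", "runsarta", "runsarvirun", "sarpa", "sarvenmor", "ta"
Leaf count: 13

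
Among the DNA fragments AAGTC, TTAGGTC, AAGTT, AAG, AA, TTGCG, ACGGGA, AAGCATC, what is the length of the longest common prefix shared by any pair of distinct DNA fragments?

Look for the deepest trie node that still has at least two words in its subtree.
e.g. "AAGTC" and "AAGTT" share the prefix "AAGT" of length 4; no pair shares a longer one.
Longest shared-prefix length: 4

4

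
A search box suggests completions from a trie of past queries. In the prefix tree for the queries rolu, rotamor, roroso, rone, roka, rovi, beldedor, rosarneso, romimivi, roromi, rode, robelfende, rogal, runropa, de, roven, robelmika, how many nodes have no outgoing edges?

17

A leaf is a node with no children — equivalently, the end of a word that is not a proper prefix of any other stored word.
Those words: "beldedor", "de", "robelfende", "robelmika", "rode", "rogal", "roka", "rolu", "romimivi", "rone", "roromi", "roroso", "rosarneso", "rotamor", "roven", "rovi", "runropa"
Leaf count: 17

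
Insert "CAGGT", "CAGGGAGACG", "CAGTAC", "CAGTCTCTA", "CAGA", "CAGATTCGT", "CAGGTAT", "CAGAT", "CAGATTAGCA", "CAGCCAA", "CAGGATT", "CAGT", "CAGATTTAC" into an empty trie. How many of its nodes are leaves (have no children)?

9

Leaves are exactly the stored words that no other stored word extends.
Those words: "CAGATTAGCA", "CAGATTCGT", "CAGATTTAC", "CAGCCAA", "CAGGATT", "CAGGGAGACG", "CAGGTAT", "CAGTAC", "CAGTCTCTA"
Leaf count: 9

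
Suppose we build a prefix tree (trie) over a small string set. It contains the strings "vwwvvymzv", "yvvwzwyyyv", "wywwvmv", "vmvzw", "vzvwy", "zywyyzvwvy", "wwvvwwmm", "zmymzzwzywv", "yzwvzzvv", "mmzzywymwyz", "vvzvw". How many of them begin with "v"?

Filter for entries beginning with "v":
Matches: "vmvzw", "vvzvw", "vwwvvymzv", "vzvwy"
Count: 4

4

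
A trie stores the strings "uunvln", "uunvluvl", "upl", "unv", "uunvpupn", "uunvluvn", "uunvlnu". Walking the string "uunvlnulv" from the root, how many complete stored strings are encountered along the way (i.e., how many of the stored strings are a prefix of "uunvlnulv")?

2

Traverse "uunvlnulv" character by character; count nodes along the way that are marked as word ends.
Prefixes of the query that are stored words: "uunvln", "uunvlnu"
Count: 2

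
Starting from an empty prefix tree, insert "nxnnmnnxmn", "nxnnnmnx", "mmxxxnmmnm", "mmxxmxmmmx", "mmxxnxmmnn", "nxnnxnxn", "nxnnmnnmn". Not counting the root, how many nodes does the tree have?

For each word, the new-node count is its length minus the longest prefix already in the trie:
  "nxnnmnnxmn" → 10 new (n, x, n, n, m, n, n, x, m, n)
  "nxnnnmnx" → prefix "nxnn" already present; 4 new (n, m, n, x)
  "mmxxxnmmnm" → 10 new (m, m, x, x, x, n, m, m, n, m)
  "mmxxmxmmmx" → prefix "mmxx" already present; 6 new (m, x, m, m, m, x)
  "mmxxnxmmnn" → prefix "mmxx" already present; 6 new (n, x, m, m, n, n)
  "nxnnxnxn" → prefix "nxnn" already present; 4 new (x, n, x, n)
  "nxnnmnnmn" → prefix "nxnnmnn" already present; 2 new (m, n)
Total nodes = 10 + 4 + 10 + 6 + 6 + 4 + 2 = 42

42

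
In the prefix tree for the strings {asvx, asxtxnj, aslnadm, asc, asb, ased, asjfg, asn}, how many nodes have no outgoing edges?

Leaves are exactly the stored words that no other stored word extends.
Those words: "asb", "asc", "ased", "asjfg", "aslnadm", "asn", "asvx", "asxtxnj"
Leaf count: 8

8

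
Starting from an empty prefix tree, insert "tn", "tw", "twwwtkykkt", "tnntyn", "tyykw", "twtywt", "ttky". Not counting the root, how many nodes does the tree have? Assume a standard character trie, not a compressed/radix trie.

Count nodes per top-level branch (shared prefixes stored once):
  't'-branch (tn, tnntyn, ttky, tw, twtywt, twwwtkykkt, tyykw): 26 nodes
Sum: 26

26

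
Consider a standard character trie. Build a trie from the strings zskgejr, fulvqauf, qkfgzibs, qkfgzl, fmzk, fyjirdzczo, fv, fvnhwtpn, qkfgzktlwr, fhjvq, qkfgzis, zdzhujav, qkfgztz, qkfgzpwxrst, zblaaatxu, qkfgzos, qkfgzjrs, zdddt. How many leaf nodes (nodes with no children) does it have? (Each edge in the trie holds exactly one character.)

17

Leaves are exactly the stored words that no other stored word extends.
Those words: "fhjvq", "fmzk", "fulvqauf", "fvnhwtpn", "fyjirdzczo", "qkfgzibs", "qkfgzis", "qkfgzjrs", "qkfgzktlwr", "qkfgzl", "qkfgzos", "qkfgzpwxrst", "qkfgztz", "zblaaatxu", "zdddt", "zdzhujav", "zskgejr"
Leaf count: 17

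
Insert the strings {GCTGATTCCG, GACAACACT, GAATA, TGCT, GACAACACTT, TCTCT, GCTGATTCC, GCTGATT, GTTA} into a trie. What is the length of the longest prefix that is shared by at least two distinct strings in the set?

9

The deepest shared node is where two words last agree before diverging.
"GACAACACT" and "GACAACACTT" agree on "GACAACACT" (9 characters) before diverging; nothing deeper is shared.
Longest shared-prefix length: 9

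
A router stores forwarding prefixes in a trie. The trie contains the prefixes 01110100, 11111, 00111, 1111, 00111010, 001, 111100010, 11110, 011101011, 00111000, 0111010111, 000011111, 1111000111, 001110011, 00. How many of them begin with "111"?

5

Traverse to the node for "111", then collect every word in that subtree.
Matches: "1111", "11110", "111100010", "1111000111", "11111"
Count: 5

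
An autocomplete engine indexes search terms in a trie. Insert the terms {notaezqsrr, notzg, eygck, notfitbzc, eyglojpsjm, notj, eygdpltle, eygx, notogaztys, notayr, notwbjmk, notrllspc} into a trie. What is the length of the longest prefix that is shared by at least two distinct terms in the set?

4

Equivalently: take the maximum, over all pairs, of their longest common prefix length.
"notaezqsrr" and "notayr" agree on "nota" (4 characters) before diverging; nothing deeper is shared.
Longest shared-prefix length: 4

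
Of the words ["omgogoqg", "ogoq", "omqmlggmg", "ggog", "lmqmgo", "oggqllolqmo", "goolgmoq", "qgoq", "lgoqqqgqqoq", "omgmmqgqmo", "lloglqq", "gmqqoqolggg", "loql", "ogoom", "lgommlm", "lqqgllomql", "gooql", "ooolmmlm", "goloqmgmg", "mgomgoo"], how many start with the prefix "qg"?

1

Traverse to the node for "qg", then collect every word in that subtree.
Words under "qg": qgoq
Count: 1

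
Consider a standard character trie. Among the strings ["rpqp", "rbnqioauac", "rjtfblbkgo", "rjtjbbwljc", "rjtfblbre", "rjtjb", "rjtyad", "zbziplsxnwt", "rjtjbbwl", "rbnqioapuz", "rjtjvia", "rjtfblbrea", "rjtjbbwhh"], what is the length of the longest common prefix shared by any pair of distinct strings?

9

The deepest shared node is where two words last agree before diverging.
e.g. "rjtfblbre" and "rjtfblbrea" share the prefix "rjtfblbre" of length 9; no pair shares a longer one.
Longest shared-prefix length: 9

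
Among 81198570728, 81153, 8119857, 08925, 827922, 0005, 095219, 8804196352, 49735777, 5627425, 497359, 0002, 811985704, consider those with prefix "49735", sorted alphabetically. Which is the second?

497359

DFS of the "49735" subtree visits, in order: "49735777", "497359"
The 2nd is 497359.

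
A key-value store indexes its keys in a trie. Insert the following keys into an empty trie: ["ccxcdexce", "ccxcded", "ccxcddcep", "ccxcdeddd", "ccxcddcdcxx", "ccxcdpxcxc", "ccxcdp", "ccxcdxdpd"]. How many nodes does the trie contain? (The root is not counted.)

Insert word by word; a character creates a node only if that edge doesn't already exist:
  "ccxcdexce" → 9 new (c, c, x, c, d, e, x, c, e)
  "ccxcded" → prefix "ccxcde" already present; 1 new (d)
  "ccxcddcep" → prefix "ccxcd" already present; 4 new (d, c, e, p)
  "ccxcdeddd" → prefix "ccxcded" already present; 2 new (d, d)
  "ccxcddcdcxx" → prefix "ccxcddc" already present; 4 new (d, c, x, x)
  "ccxcdpxcxc" → prefix "ccxcd" already present; 5 new (p, x, c, x, c)
  "ccxcdp" → prefix "ccxcdp" already present; 0 new (none)
  "ccxcdxdpd" → prefix "ccxcd" already present; 4 new (x, d, p, d)
Total nodes = 9 + 1 + 4 + 2 + 4 + 5 + 0 + 4 = 29

29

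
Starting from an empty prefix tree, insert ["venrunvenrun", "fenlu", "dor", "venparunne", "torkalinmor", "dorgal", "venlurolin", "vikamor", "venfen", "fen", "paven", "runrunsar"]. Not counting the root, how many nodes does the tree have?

71

Count nodes per top-level branch (shared prefixes stored once):
  'd'-branch (dor, dorgal): 6 nodes
  'f'-branch (fen, fenlu): 5 nodes
  'p'-branch (paven): 5 nodes
  'r'-branch (runrunsar): 9 nodes
  't'-branch (torkalinmor): 11 nodes
  'v'-branch (venfen, venlurolin, venparunne, venrunvenrun, vikamor): 35 nodes
Sum: 71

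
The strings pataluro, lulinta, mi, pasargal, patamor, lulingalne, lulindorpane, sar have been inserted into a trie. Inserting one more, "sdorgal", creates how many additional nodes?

The longest prefix of "sdorgal" already in the trie is "s" (length 1).
New nodes needed: |"sdorgal"| − 1 = 7 − 1 = 6.

6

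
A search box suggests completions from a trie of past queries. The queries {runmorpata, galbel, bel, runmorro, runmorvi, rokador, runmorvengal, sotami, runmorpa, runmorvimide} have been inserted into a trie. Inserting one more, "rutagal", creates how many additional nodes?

"ru" is already a path in the trie; the remaining "tagal" must be added.
So 7 − 2 = 5 new nodes.

5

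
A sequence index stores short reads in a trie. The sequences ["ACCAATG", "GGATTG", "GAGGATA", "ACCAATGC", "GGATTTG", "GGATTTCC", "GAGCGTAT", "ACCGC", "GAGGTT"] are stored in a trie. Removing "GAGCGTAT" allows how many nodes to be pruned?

Walk "GAGCGTAT" from the leaf back toward the root, removing each node that no remaining word uses.
The suffix "CGTAT" (5 nodes) is used only by "GAGCGTAT"; the node for "GAG" still has the child "G", so pruning stops there.
Nodes removed: 5

5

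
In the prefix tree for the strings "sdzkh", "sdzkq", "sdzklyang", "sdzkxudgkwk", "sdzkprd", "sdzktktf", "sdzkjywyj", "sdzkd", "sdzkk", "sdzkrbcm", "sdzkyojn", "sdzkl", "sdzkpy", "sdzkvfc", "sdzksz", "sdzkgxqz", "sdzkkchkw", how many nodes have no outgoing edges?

Leaves are exactly the stored words that no other stored word extends.
Those words: "sdzkd", "sdzkgxqz", "sdzkh", "sdzkjywyj", "sdzkkchkw", "sdzklyang", "sdzkprd", "sdzkpy", "sdzkq", "sdzkrbcm", "sdzksz", "sdzktktf", "sdzkvfc", "sdzkxudgkwk", "sdzkyojn"
Leaf count: 15

15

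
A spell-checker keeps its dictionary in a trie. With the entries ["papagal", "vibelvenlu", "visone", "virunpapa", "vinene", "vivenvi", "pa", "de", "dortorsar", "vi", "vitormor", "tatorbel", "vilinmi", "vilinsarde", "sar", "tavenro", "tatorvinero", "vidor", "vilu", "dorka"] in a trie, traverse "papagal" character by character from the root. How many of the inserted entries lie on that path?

2

Traverse "papagal" character by character; count nodes along the way that are marked as word ends.
Prefixes of the query that are stored words: "pa", "papagal"
Count: 2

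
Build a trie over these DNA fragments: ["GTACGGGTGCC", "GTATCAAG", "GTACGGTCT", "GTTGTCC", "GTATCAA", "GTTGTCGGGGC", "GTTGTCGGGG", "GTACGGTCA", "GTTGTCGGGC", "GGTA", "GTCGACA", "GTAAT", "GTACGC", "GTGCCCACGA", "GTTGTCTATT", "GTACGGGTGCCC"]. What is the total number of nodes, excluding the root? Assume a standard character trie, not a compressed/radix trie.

55

For each word, the new-node count is its length minus the longest prefix already in the trie:
  "GTACGGGTGCC" → 11 new (G, T, A, C, G, G, G, T, G, C, C)
  "GTATCAAG" → prefix "GTA" already present; 5 new (T, C, A, A, G)
  "GTACGGTCT" → prefix "GTACGG" already present; 3 new (T, C, T)
  "GTTGTCC" → prefix "GT" already present; 5 new (T, G, T, C, C)
  "GTATCAA" → prefix "GTATCAA" already present; 0 new (none)
  "GTTGTCGGGGC" → prefix "GTTGTC" already present; 5 new (G, G, G, G, C)
  "GTTGTCGGGG" → prefix "GTTGTCGGGG" already present; 0 new (none)
  "GTACGGTCA" → prefix "GTACGGTC" already present; 1 new (A)
  "GTTGTCGGGC" → prefix "GTTGTCGGG" already present; 1 new (C)
  "GGTA" → prefix "G" already present; 3 new (G, T, A)
  "GTCGACA" → prefix "GT" already present; 5 new (C, G, A, C, A)
  "GTAAT" → prefix "GTA" already present; 2 new (A, T)
  "GTACGC" → prefix "GTACG" already present; 1 new (C)
  "GTGCCCACGA" → prefix "GT" already present; 8 new (G, C, C, C, A, C, G, A)
  "GTTGTCTATT" → prefix "GTTGTC" already present; 4 new (T, A, T, T)
  "GTACGGGTGCCC" → prefix "GTACGGGTGCC" already present; 1 new (C)
Total nodes = 11 + 5 + 3 + 5 + 0 + 5 + 0 + 1 + 1 + 3 + 5 + 2 + 1 + 8 + 4 + 1 = 55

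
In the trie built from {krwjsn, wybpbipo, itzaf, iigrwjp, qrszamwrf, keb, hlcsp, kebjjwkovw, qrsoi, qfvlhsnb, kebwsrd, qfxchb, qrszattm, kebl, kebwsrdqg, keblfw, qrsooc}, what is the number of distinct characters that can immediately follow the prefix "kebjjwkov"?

Walk "kebjjwkov" from the root, arriving at one node.
Characters that immediately follow "kebjjwkov" among the stored strings: {w}.
That node has 1 child edge.

1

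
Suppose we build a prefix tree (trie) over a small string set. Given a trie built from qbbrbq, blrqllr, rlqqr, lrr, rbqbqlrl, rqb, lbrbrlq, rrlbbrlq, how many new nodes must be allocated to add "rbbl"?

2

The longest prefix of "rbbl" already in the trie is "rb" (length 2).
New nodes needed: |"rbbl"| − 2 = 4 − 2 = 2.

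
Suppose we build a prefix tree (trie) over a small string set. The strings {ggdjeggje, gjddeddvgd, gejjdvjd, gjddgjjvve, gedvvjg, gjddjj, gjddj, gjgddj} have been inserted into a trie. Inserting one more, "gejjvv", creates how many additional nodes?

2

The longest prefix of "gejjvv" already in the trie is "gejj" (length 4).
Each of the 2 remaining characters creates one node.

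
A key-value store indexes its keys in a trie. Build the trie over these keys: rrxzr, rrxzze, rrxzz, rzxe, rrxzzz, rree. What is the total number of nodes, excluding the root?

13

For each word, the new-node count is its length minus the longest prefix already in the trie:
  "rrxzr" → 5 new (r, r, x, z, r)
  "rrxzze" → prefix "rrxz" already present; 2 new (z, e)
  "rrxzz" → prefix "rrxzz" already present; 0 new (none)
  "rzxe" → prefix "r" already present; 3 new (z, x, e)
  "rrxzzz" → prefix "rrxzz" already present; 1 new (z)
  "rree" → prefix "rr" already present; 2 new (e, e)
Total nodes = 5 + 2 + 0 + 3 + 1 + 2 = 13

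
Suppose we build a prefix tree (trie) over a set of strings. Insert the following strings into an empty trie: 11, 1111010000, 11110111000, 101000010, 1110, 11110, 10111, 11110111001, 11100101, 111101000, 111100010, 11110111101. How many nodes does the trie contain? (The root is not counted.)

Insert word by word; a character creates a node only if that edge doesn't already exist:
  "11" → 2 new (1, 1)
  "1111010000" → prefix "11" already present; 8 new (1, 1, 0, 1, 0, 0, 0, 0)
  "11110111000" → prefix "111101" already present; 5 new (1, 1, 0, 0, 0)
  "101000010" → prefix "1" already present; 8 new (0, 1, 0, 0, 0, 0, 1, 0)
  "1110" → prefix "111" already present; 1 new (0)
  "11110" → prefix "11110" already present; 0 new (none)
  "10111" → prefix "101" already present; 2 new (1, 1)
  "11110111001" → prefix "1111011100" already present; 1 new (1)
  "11100101" → prefix "1110" already present; 4 new (0, 1, 0, 1)
  "111101000" → prefix "111101000" already present; 0 new (none)
  "111100010" → prefix "11110" already present; 4 new (0, 0, 1, 0)
  "11110111101" → prefix "11110111" already present; 3 new (1, 0, 1)
Total nodes = 2 + 8 + 5 + 8 + 1 + 0 + 2 + 1 + 4 + 0 + 4 + 3 = 38

38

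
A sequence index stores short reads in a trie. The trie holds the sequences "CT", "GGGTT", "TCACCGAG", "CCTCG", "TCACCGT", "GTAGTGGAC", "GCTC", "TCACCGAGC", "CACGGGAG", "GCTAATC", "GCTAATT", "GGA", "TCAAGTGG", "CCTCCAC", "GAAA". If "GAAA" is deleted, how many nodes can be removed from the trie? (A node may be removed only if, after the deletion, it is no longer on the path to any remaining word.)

After clearing the end-marker at "GAAA", prune upward until reaching a node still needed by another word.
The suffix "AAA" (3 nodes) is used only by "GAAA"; the node for "G" still has the child "G", so pruning stops there.
Nodes removed: 3

3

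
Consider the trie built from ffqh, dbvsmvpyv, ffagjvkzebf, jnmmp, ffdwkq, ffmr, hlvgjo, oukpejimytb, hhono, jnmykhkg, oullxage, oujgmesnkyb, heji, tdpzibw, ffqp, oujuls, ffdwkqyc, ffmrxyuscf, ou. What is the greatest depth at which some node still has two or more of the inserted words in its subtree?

Equivalently: take the maximum, over all pairs, of their longest common prefix length.
"ffdwkq" and "ffdwkqyc" agree on "ffdwkq" (6 characters) before diverging; nothing deeper is shared.
Longest shared-prefix length: 6

6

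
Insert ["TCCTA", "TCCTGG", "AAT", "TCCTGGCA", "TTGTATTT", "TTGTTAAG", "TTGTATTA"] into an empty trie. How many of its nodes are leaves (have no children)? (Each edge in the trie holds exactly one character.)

A leaf is a node with no children — equivalently, the end of a word that is not a proper prefix of any other stored word.
Those words: "AAT", "TCCTA", "TCCTGGCA", "TTGTATTA", "TTGTATTT", "TTGTTAAG"
Leaf count: 6

6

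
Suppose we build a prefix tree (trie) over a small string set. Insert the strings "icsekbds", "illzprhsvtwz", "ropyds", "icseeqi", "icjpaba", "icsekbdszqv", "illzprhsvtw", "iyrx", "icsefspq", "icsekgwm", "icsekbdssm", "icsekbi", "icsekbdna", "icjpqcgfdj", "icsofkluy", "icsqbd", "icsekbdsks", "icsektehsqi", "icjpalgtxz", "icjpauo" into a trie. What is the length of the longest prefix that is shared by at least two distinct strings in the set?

Equivalently: take the maximum, over all pairs, of their longest common prefix length.
e.g. "illzprhsvtw" and "illzprhsvtwz" share the prefix "illzprhsvtw" of length 11; no pair shares a longer one.
Longest shared-prefix length: 11

11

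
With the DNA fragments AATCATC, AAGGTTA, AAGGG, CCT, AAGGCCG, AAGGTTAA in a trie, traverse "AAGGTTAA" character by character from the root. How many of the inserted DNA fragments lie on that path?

2

Check each prefix of "AAGGTTAA" against the stored set — each match is an end-marker on the path.
Prefixes of the query that are stored words: "AAGGTTA", "AAGGTTAA"
Count: 2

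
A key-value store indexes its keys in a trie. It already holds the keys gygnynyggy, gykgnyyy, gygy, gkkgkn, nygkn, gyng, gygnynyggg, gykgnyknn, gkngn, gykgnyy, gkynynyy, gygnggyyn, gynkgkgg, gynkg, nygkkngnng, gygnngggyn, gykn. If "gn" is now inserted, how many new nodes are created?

1

The longest prefix of "gn" already in the trie is "g" (length 1).
New nodes needed: |"gn"| − 1 = 2 − 1 = 1.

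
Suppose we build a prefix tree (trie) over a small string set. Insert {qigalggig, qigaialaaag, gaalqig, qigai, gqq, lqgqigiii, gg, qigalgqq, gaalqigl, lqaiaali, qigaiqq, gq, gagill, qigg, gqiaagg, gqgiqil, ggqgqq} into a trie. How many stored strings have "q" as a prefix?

6

Walk to "q"; the words in its subtree are exactly those with that prefix.
Words under "q": qigai, qigaialaaag, qigaiqq, qigalggig, qigalgqq, qigg
Count: 6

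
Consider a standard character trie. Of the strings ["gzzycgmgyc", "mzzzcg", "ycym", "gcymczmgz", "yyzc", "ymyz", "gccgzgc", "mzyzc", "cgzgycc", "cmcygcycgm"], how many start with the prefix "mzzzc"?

1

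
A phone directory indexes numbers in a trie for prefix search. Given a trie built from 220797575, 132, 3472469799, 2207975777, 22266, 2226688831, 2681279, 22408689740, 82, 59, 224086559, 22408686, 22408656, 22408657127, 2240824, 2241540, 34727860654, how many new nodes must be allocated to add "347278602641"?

4

The longest prefix of "347278602641" already in the trie is "34727860" (length 8).
Each of the 4 remaining characters creates one node.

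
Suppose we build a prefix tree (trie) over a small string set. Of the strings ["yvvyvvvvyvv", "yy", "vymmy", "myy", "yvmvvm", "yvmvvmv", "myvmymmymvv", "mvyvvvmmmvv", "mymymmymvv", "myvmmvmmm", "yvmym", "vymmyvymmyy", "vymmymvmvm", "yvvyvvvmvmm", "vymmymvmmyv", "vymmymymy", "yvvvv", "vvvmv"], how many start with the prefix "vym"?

5

Walk to "vym"; the words in its subtree are exactly those with that prefix.
Matches: "vymmy", "vymmymvmmyv", "vymmymvmvm", "vymmymymy", "vymmyvymmyy"
Count: 5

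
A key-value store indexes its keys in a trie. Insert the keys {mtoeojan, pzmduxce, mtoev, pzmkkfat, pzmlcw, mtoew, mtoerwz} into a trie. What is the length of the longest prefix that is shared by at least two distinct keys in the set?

The deepest shared node is where two words last agree before diverging.
e.g. "mtoeojan" and "mtoerwz" share the prefix "mtoe" of length 4; no pair shares a longer one.
Longest shared-prefix length: 4

4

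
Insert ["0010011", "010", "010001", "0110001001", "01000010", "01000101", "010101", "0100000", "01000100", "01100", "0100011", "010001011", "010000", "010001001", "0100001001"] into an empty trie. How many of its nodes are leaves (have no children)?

8

Leaves are exactly the stored words that no other stored word extends.
Those words: "0010011", "0100000", "0100001001", "010001001", "010001011", "0100011", "010101", "0110001001"
Leaf count: 8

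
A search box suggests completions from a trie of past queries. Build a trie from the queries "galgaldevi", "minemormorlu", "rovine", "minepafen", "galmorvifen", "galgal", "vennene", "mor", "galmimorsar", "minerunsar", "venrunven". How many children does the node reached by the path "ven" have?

2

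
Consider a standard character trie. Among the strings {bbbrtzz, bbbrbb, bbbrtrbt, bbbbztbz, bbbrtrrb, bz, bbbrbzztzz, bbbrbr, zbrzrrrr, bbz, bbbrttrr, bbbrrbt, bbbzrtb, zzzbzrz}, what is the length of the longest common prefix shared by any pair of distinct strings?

6

Equivalently: take the maximum, over all pairs, of their longest common prefix length.
"bbbrtrbt" and "bbbrtrrb" agree on "bbbrtr" (6 characters) before diverging; nothing deeper is shared.
Longest shared-prefix length: 6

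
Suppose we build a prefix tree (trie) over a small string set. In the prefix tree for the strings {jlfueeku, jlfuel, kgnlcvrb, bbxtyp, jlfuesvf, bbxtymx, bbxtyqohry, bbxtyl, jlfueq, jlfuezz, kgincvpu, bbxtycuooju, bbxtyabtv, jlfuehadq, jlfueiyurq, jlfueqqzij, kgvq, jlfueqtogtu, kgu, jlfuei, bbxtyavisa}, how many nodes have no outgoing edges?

19

A leaf is a node with no children — equivalently, the end of a word that is not a proper prefix of any other stored word.
Those words: "bbxtyabtv", "bbxtyavisa", "bbxtycuooju", "bbxtyl", "bbxtymx", "bbxtyp", "bbxtyqohry", "jlfueeku", "jlfuehadq", "jlfueiyurq", "jlfuel", "jlfueqqzij", "jlfueqtogtu", "jlfuesvf", "jlfuezz", "kgincvpu", "kgnlcvrb", "kgu", "kgvq"
Leaf count: 19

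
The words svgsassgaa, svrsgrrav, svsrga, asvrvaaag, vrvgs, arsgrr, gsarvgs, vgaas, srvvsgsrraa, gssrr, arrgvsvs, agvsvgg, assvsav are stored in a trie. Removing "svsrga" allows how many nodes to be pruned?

4

Walk "svsrga" from the leaf back toward the root, removing each node that no remaining word uses.
The suffix "srga" (4 nodes) is used only by "svsrga"; the node for "sv" still has the child "g", so pruning stops there.
Nodes removed: 4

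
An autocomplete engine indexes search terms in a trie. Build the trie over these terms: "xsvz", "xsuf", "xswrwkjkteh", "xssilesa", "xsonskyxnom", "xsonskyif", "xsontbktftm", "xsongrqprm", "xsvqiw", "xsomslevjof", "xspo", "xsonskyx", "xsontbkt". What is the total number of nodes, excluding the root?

58

Count nodes per top-level branch (shared prefixes stored once):
  'x'-branch (xsomslevjof, xsongrqprm, xsonskyif, xsonskyx, xsonskyxnom, xsontbkt, xsontbktftm, xspo, xssilesa, xsuf, xsvqiw, xsvz, xswrwkjkteh): 58 nodes
Sum: 58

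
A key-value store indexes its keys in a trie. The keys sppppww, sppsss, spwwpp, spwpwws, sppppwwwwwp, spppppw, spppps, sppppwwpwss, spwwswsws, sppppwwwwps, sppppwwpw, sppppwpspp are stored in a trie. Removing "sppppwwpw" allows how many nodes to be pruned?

Walk "sppppwwpw" from the leaf back toward the root, removing each node that no remaining word uses.
Every node on "sppppwwpw" is still needed (e.g. by "sppppwwpwss"), so nothing is freed.
Nodes removed: 0

0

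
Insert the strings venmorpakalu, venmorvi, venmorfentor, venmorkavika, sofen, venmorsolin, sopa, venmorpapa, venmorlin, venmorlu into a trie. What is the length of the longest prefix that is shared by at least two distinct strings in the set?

8

Equivalently: take the maximum, over all pairs, of their longest common prefix length.
e.g. "venmorpakalu" and "venmorpapa" share the prefix "venmorpa" of length 8; no pair shares a longer one.
Longest shared-prefix length: 8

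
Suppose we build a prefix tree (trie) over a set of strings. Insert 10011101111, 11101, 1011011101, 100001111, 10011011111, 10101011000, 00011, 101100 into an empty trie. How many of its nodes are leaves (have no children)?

8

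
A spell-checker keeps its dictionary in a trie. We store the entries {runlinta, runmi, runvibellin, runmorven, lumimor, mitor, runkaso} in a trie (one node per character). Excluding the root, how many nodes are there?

Trie structure (* marks end of a word):
(root)
├─ l
│  └─ u
│     └─ m
│        └─ i
│           └─ m
│              └─ o
│                 └─ r *
├─ m
│  └─ i
│     └─ t
│        └─ o
│           └─ r *
└─ r
   └─ u
      └─ n
         ├─ k
         │  └─ a
         │     └─ s
         │        └─ o *
         ├─ l
         │  └─ i
         │     └─ n
         │        └─ t
         │           └─ a *
         ├─ m
         │  ├─ i *
         │  └─ o
         │     └─ r
         │        └─ v
         │           └─ e
         │              └─ n *
         └─ v
            └─ i
               └─ b
                  └─ e
                     └─ l
                        └─ l
                           └─ i
                              └─ n *
Counting every labelled node above: 39.

39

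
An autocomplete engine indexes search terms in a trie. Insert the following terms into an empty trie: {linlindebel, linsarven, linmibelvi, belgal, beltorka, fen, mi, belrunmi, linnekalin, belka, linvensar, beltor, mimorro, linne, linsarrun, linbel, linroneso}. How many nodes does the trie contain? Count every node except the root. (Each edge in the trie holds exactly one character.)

77

Insert word by word; a character creates a node only if that edge doesn't already exist:
  "linlindebel" → 11 new (l, i, n, l, i, n, d, e, b, e, l)
  "linsarven" → prefix "lin" already present; 6 new (s, a, r, v, e, n)
  "linmibelvi" → prefix "lin" already present; 7 new (m, i, b, e, l, v, i)
  "belgal" → 6 new (b, e, l, g, a, l)
  "beltorka" → prefix "bel" already present; 5 new (t, o, r, k, a)
  "fen" → 3 new (f, e, n)
  "mi" → 2 new (m, i)
  "belrunmi" → prefix "bel" already present; 5 new (r, u, n, m, i)
  "linnekalin" → prefix "lin" already present; 7 new (n, e, k, a, l, i, n)
  "belka" → prefix "bel" already present; 2 new (k, a)
  "linvensar" → prefix "lin" already present; 6 new (v, e, n, s, a, r)
  "beltor" → prefix "beltor" already present; 0 new (none)
  "mimorro" → prefix "mi" already present; 5 new (m, o, r, r, o)
  "linne" → prefix "linne" already present; 0 new (none)
  "linsarrun" → prefix "linsar" already present; 3 new (r, u, n)
  "linbel" → prefix "lin" already present; 3 new (b, e, l)
  "linroneso" → prefix "lin" already present; 6 new (r, o, n, e, s, o)
Total nodes = 11 + 6 + 7 + 6 + 5 + 3 + 2 + 5 + 7 + 2 + 6 + 0 + 5 + 0 + 3 + 3 + 6 = 77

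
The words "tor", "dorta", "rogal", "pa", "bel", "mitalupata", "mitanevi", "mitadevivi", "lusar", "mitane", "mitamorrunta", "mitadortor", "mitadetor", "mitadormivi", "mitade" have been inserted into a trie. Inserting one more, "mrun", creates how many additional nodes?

3

The longest prefix of "mrun" already in the trie is "m" (length 1).
So 4 − 1 = 3 new nodes.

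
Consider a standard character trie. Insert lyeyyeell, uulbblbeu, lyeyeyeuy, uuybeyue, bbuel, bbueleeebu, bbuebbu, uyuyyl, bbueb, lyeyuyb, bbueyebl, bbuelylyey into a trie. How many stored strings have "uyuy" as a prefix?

Traverse to the node for "uyuy", then collect every word in that subtree.
Words under "uyuy": uyuyyl
Count: 1

1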